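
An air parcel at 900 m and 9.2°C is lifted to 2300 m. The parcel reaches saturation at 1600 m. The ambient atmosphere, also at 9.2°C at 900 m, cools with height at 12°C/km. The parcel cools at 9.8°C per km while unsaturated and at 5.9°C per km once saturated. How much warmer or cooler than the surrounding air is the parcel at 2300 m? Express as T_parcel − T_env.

+5.81°C (parcel warmer than environment)

Parcel:
  From 900 m to 1600 m (dry): cools by 9.8 × 0.7 = 6.86°C, giving 2.34°C.
  From 1600 m to 2300 m (saturated): cools by 5.9 × 0.7 = 4.13°C, giving -1.79°C.
Environment:
  From 900 m to 2300 m (environment): cools by 12 × 1.4 = 16.8°C, giving -7.6°C.
T_parcel − T_env = -1.79 − (-7.6) = +5.81°C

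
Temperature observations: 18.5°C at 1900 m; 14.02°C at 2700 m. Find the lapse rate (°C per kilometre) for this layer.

Γ = −ΔT/Δz = (18.5 − 14.02) / (2700 − 1900) m
  = 4.48°C / 0.8 km = 5.6°C/km

5.6°C/km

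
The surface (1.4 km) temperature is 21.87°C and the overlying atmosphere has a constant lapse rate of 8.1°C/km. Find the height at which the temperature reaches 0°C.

4.1 km

Height above start = (21.87 − 0) / 8.1 = 2.7 km
Altitude = 1400 m + 2700 m = 4100 m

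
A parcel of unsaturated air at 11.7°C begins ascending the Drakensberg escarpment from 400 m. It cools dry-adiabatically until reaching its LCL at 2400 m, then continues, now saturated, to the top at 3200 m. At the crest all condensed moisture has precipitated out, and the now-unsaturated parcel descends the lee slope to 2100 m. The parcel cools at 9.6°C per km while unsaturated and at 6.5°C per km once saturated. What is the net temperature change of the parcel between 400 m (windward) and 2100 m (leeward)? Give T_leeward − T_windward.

400 → 2400 m (dry, 9.6°C/km): ΔT = -9.6 × 2 = -19.2°C → T = -7.5°C
2400 → 3200 m (saturated, 6.5°C/km): ΔT = -6.5 × 0.8 = -5.2°C → T = -12.7°C
3200 → 2100 m (dry descent, 9.6°C/km): ΔT = +9.6 × 1.1 = +10.56°C → T = -2.14°C
Net change vs windward start: -2.14 − 11.7 = -13.84°C

-13.84°C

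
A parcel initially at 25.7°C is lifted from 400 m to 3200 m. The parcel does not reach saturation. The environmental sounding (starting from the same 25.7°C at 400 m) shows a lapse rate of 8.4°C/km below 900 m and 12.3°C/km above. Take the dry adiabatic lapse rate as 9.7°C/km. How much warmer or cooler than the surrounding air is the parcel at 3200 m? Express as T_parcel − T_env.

+5.33°C (parcel warmer than environment)

Parcel:
  400 → 3200 m (dry, 9.7°C/km): ΔT = -9.7 × 2.8 = -27.16°C → T = -1.46°C
Environment:
  400 → 900 m (environment, lower layer, 8.4°C/km): ΔT = -8.4 × 0.5 = -4.2°C → T = 21.5°C
  900 → 3200 m (environment, upper layer, 12.3°C/km): ΔT = -12.3 × 2.3 = -28.29°C → T = -6.79°C
T_parcel − T_env = -1.46 − (-6.79) = +5.33°C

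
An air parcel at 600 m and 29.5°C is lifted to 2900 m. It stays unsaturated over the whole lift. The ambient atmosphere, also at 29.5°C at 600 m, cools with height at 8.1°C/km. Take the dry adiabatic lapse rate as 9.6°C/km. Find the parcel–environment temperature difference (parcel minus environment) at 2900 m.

-3.45°C (parcel cooler than environment)

Parcel:
  Dry to 2900 m: -9.6 × 2.3 km = -22.08°C, so T = 7.42°C.
Environment:
  Environment to 2900 m: -8.1 × 2.3 km = -18.63°C, so T = 10.87°C.
T_parcel − T_env = 7.42 − 10.87 = -3.45°C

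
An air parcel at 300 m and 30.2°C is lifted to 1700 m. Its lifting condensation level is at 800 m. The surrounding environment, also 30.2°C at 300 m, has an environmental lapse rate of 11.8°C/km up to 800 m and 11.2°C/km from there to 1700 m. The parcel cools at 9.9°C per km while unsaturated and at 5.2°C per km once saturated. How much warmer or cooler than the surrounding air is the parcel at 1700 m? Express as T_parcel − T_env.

Parcel:
  300 → 800 m (dry, 9.9°C/km): ΔT = -9.9 × 0.5 = -4.95°C → T = 25.25°C
  800 → 1700 m (saturated, 5.2°C/km): ΔT = -5.2 × 0.9 = -4.68°C → T = 20.57°C
Environment:
  300 → 800 m (environment, lower layer, 11.8°C/km): ΔT = -11.8 × 0.5 = -5.9°C → T = 24.3°C
  800 → 1700 m (environment, upper layer, 11.2°C/km): ΔT = -11.2 × 0.9 = -10.08°C → T = 14.22°C
T_parcel − T_env = 20.57 − 14.22 = +6.35°C

+6.35°C (parcel warmer than environment)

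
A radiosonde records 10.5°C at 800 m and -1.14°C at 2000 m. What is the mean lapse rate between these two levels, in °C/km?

9.7°C/km

Γ = −ΔT/Δz = (10.5 − (-1.14)) / (2000 − 800) m
  = 11.64°C / 1.2 km = 9.7°C/km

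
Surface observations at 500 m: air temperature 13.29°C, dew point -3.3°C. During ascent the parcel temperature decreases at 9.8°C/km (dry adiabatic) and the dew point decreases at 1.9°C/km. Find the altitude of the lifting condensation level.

2600 m

T and T_d converge at 9.8 − 1.9 = 7.9°C per km
Height above start = (13.29 − (-3.3)) / 7.9 = 2.1 km
LCL altitude = 500 m + 2100 m = 2600 m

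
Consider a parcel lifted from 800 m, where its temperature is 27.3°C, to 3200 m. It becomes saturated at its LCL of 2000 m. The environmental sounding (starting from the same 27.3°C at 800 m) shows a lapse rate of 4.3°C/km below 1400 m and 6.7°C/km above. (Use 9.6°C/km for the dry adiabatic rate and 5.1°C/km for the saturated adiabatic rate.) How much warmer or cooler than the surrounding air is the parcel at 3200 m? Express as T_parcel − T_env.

-3°C (parcel cooler than environment)

Parcel:
  800–2000 m, dry: Δz = 1.2 km ⇒ ΔT = -11.52°C; T = 15.78°C
  2000–3200 m, saturated: Δz = 1.2 km ⇒ ΔT = -6.12°C; T = 9.66°C
Environment:
  800–1400 m, environment, lower layer: Δz = 0.6 km ⇒ ΔT = -2.58°C; T = 24.72°C
  1400–3200 m, environment, upper layer: Δz = 1.8 km ⇒ ΔT = -12.06°C; T = 12.66°C
T_parcel − T_env = 9.66 − 12.66 = -3°C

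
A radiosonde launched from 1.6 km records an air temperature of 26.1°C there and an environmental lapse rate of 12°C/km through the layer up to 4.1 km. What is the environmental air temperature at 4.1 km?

1600 → 4100 m (environmental, 12°C/km): ΔT = -12 × 2.5 = -30°C → T = -3.9°C

-3.9°C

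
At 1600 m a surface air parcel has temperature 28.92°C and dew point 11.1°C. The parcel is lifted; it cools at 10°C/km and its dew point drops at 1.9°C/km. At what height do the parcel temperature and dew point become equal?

3800 m

T and T_d converge at 10 − 1.9 = 8.1°C per km
Height above start = (28.92 − 11.1) / 8.1 = 2.2 km
LCL altitude = 1600 m + 2200 m = 3800 m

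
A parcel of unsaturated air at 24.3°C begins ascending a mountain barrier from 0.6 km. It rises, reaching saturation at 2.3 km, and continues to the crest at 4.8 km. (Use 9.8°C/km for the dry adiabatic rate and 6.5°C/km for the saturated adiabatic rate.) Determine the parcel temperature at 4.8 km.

-8.61°C

600–2300 m, dry: Δz = 1.7 km ⇒ ΔT = -16.66°C; T = 7.64°C
2300–4800 m, saturated: Δz = 2.5 km ⇒ ΔT = -16.25°C; T = -8.61°C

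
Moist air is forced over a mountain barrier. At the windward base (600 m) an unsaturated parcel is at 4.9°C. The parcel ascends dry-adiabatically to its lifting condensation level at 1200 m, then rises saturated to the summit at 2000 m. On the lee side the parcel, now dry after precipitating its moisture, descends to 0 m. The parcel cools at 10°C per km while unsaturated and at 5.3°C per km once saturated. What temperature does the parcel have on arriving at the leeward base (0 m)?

600–1200 m, dry: Δz = 0.6 km ⇒ ΔT = -6°C; T = -1.1°C
1200–2000 m, saturated: Δz = 0.8 km ⇒ ΔT = -4.24°C; T = -5.34°C
2000–0 m, dry descent: Δz = 2 km ⇒ ΔT = +20°C; T = 14.66°C

14.66°C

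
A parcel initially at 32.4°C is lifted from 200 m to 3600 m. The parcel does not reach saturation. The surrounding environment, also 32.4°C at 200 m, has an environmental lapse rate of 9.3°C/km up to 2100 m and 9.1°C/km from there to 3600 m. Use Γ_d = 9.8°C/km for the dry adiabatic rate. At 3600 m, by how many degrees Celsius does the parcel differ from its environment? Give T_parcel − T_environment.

Parcel:
  200 → 3600 m (dry, 9.8°C/km): ΔT = -9.8 × 3.4 = -33.32°C → T = -0.92°C
Environment:
  200 → 2100 m (environment, lower layer, 9.3°C/km): ΔT = -9.3 × 1.9 = -17.67°C → T = 14.73°C
  2100 → 3600 m (environment, upper layer, 9.1°C/km): ΔT = -9.1 × 1.5 = -13.65°C → T = 1.08°C
T_parcel − T_env = -0.92 − 1.08 = -2°C

-2°C (parcel cooler than environment)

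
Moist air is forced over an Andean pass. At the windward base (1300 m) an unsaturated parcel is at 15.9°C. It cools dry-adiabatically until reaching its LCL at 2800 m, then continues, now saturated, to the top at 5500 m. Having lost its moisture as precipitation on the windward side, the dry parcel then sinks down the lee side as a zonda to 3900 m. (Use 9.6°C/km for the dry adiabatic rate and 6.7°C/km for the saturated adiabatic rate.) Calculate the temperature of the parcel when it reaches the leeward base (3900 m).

1300–2800 m, dry: Δz = 1.5 km ⇒ ΔT = -14.4°C; T = 1.5°C
2800–5500 m, saturated: Δz = 2.7 km ⇒ ΔT = -18.09°C; T = -16.59°C
5500–3900 m, dry descent: Δz = 1.6 km ⇒ ΔT = +15.36°C; T = -1.23°C

-1.23°C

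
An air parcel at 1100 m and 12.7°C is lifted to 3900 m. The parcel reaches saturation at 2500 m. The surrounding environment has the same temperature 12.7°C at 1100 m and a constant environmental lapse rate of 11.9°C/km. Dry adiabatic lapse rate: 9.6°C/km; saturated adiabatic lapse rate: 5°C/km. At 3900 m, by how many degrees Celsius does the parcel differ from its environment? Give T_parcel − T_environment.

+12.88°C (parcel warmer than environment)

Parcel:
  1100–2500 m, dry: Δz = 1.4 km ⇒ ΔT = -13.44°C; T = -0.74°C
  2500–3900 m, saturated: Δz = 1.4 km ⇒ ΔT = -7°C; T = -7.74°C
Environment:
  1100–3900 m, environment: Δz = 2.8 km ⇒ ΔT = -33.32°C; T = -20.62°C
T_parcel − T_env = -7.74 − (-20.62) = +12.88°C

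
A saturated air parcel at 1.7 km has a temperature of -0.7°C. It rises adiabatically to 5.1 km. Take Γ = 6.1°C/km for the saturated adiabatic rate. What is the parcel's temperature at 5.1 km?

1700–5100 m, saturated adiabatic: Δz = 3.4 km ⇒ ΔT = -20.74°C; T = -21.44°C

-21.44°C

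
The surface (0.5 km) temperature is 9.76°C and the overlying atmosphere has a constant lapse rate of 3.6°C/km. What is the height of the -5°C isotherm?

Height above start = (9.76 − (-5)) / 3.6 = 4.1 km
Altitude = 500 m + 4100 m = 4600 m

4.6 km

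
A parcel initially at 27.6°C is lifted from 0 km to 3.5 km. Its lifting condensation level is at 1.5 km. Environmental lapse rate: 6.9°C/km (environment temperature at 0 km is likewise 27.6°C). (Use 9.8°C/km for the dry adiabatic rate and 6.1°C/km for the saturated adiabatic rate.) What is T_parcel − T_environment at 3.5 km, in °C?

Parcel:
  From 0 m to 1500 m (dry): cools by 9.8 × 1.5 = 14.7°C, giving 12.9°C.
  From 1500 m to 3500 m (saturated): cools by 6.1 × 2 = 12.2°C, giving 0.7°C.
Environment:
  From 0 m to 3500 m (environment): cools by 6.9 × 3.5 = 24.15°C, giving 3.45°C.
T_parcel − T_env = 0.7 − 3.45 = -2.75°C

-2.75°C (parcel cooler than environment)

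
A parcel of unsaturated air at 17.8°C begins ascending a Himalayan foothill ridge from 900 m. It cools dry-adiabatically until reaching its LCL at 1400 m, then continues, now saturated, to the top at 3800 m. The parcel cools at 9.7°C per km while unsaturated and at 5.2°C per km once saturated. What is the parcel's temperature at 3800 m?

0.47°C

900 → 1400 m (dry, 9.7°C/km): ΔT = -9.7 × 0.5 = -4.85°C → T = 12.95°C
1400 → 3800 m (saturated, 5.2°C/km): ΔT = -5.2 × 2.4 = -12.48°C → T = 0.47°C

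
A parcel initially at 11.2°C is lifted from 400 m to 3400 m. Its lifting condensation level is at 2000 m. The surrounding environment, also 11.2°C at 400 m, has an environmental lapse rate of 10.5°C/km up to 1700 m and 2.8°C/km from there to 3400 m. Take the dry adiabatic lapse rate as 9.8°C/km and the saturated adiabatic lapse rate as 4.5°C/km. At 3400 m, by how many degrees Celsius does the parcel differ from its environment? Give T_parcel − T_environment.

-3.57°C (parcel cooler than environment)

Parcel:
  Dry to 2000 m: -9.8 × 1.6 km = -15.68°C, so T = -4.48°C.
  Saturated to 3400 m: -4.5 × 1.4 km = -6.3°C, so T = -10.78°C.
Environment:
  Environment, lower layer to 1700 m: -10.5 × 1.3 km = -13.65°C, so T = -2.45°C.
  Environment, upper layer to 3400 m: -2.8 × 1.7 km = -4.76°C, so T = -7.21°C.
T_parcel − T_env = -10.78 − (-7.21) = -3.57°C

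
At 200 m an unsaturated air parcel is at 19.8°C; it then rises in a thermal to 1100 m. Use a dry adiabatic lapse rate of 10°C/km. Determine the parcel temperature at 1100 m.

From 200 m to 1100 m (dry adiabatic): cools by 10 × 0.9 = 9°C, giving 10.8°C.

10.8°C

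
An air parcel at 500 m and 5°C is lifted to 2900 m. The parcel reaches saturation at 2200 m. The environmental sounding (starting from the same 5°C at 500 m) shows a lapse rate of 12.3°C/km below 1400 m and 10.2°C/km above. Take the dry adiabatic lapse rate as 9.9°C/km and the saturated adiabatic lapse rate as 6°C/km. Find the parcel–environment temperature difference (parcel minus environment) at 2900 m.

Parcel:
  500 → 2200 m (dry, 9.9°C/km): ΔT = -9.9 × 1.7 = -16.83°C → T = -11.83°C
  2200 → 2900 m (saturated, 6°C/km): ΔT = -6 × 0.7 = -4.2°C → T = -16.03°C
Environment:
  500 → 1400 m (environment, lower layer, 12.3°C/km): ΔT = -12.3 × 0.9 = -11.07°C → T = -6.07°C
  1400 → 2900 m (environment, upper layer, 10.2°C/km): ΔT = -10.2 × 1.5 = -15.3°C → T = -21.37°C
T_parcel − T_env = -16.03 − (-21.37) = +5.34°C

+5.34°C (parcel warmer than environment)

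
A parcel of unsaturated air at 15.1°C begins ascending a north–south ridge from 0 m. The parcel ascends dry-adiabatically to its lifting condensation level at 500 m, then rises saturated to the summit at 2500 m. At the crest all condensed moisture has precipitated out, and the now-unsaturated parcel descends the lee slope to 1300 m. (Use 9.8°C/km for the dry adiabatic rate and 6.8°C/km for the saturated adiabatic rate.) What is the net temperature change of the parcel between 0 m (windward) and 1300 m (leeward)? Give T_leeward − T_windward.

-6.74°C

0–500 m, dry: Δz = 0.5 km ⇒ ΔT = -4.9°C; T = 10.2°C
500–2500 m, saturated: Δz = 2 km ⇒ ΔT = -13.6°C; T = -3.4°C
2500–1300 m, dry descent: Δz = 1.2 km ⇒ ΔT = +11.76°C; T = 8.36°C
Net change vs windward start: 8.36 − 15.1 = -6.74°C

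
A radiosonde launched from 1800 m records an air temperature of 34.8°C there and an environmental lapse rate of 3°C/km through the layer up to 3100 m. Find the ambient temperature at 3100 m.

30.9°C

Environmental to 3100 m: -3 × 1.3 km = -3.9°C, so T = 30.9°C.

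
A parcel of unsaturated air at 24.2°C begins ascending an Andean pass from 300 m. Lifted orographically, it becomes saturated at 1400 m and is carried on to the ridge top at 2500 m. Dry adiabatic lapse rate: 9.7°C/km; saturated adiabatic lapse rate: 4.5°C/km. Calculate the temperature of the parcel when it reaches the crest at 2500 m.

8.58°C

From 300 m to 1400 m (dry): cools by 9.7 × 1.1 = 10.67°C, giving 13.53°C.
From 1400 m to 2500 m (saturated): cools by 4.5 × 1.1 = 4.95°C, giving 8.58°C.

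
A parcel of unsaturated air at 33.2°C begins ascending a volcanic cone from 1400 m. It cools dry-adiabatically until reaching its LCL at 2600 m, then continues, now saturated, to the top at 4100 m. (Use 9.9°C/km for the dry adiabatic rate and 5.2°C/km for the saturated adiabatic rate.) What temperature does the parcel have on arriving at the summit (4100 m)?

Dry to 2600 m: -9.9 × 1.2 km = -11.88°C, so T = 21.32°C.
Saturated to 4100 m: -5.2 × 1.5 km = -7.8°C, so T = 13.52°C.

13.52°C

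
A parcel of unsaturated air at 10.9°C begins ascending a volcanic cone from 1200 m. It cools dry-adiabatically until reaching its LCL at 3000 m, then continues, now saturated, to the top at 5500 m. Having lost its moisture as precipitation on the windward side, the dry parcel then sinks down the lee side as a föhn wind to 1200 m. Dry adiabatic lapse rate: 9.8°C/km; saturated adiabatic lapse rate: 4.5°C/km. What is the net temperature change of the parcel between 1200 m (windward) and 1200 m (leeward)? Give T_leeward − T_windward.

From 1200 m to 3000 m (dry): cools by 9.8 × 1.8 = 17.64°C, giving -6.74°C.
From 3000 m to 5500 m (saturated): cools by 4.5 × 2.5 = 11.25°C, giving -17.99°C.
From 5500 m to 1200 m (dry descent): warms by 9.8 × 4.3 = 42.14°C, giving 24.15°C.
Net change vs windward start: 24.15 − 10.9 = +13.25°C

+13.25°C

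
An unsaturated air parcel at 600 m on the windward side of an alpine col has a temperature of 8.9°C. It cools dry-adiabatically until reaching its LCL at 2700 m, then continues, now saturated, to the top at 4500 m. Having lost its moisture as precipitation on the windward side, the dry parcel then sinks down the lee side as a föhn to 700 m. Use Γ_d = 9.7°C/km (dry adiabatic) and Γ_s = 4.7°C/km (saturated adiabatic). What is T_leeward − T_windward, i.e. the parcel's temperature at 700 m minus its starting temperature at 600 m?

+8.03°C

From 600 m to 2700 m (dry): cools by 9.7 × 2.1 = 20.37°C, giving -11.47°C.
From 2700 m to 4500 m (saturated): cools by 4.7 × 1.8 = 8.46°C, giving -19.93°C.
From 4500 m to 700 m (dry descent): warms by 9.7 × 3.8 = 36.86°C, giving 16.93°C.
Net change vs windward start: 16.93 − 8.9 = +8.03°C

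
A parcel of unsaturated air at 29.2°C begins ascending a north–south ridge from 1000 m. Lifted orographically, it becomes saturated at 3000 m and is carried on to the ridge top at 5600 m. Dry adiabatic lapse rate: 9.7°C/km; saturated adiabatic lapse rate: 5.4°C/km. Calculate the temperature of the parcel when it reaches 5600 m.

-4.24°C

1000 → 3000 m (dry, 9.7°C/km): ΔT = -9.7 × 2 = -19.4°C → T = 9.8°C
3000 → 5600 m (saturated, 5.4°C/km): ΔT = -5.4 × 2.6 = -14.04°C → T = -4.24°C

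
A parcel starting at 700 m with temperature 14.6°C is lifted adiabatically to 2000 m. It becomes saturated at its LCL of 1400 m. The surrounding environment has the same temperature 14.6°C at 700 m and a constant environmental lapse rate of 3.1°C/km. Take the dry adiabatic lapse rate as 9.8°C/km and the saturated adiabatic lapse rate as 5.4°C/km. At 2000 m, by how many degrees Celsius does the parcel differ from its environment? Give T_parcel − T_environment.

-6.07°C (parcel cooler than environment)

Parcel:
  700–1400 m, dry: Δz = 0.7 km ⇒ ΔT = -6.86°C; T = 7.74°C
  1400–2000 m, saturated: Δz = 0.6 km ⇒ ΔT = -3.24°C; T = 4.5°C
Environment:
  700–2000 m, environment: Δz = 1.3 km ⇒ ΔT = -4.03°C; T = 10.57°C
T_parcel − T_env = 4.5 − 10.57 = -6.07°C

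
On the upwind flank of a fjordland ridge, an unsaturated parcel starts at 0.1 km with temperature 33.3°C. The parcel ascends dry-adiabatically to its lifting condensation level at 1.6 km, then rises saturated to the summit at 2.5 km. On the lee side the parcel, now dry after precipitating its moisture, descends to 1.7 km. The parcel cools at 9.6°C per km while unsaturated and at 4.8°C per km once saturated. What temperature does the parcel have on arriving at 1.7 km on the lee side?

Dry to 1600 m: -9.6 × 1.5 km = -14.4°C, so T = 18.9°C.
Saturated to 2500 m: -4.8 × 0.9 km = -4.32°C, so T = 14.58°C.
Dry descent to 1700 m: +9.6 × 0.8 km = +7.68°C, so T = 22.26°C.

22.26°C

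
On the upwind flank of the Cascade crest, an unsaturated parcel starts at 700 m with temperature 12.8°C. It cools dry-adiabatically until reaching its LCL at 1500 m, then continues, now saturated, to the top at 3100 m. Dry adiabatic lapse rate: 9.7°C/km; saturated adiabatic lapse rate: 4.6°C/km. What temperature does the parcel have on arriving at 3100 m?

-2.32°C

From 700 m to 1500 m (dry): cools by 9.7 × 0.8 = 7.76°C, giving 5.04°C.
From 1500 m to 3100 m (saturated): cools by 4.6 × 1.6 = 7.36°C, giving -2.32°C.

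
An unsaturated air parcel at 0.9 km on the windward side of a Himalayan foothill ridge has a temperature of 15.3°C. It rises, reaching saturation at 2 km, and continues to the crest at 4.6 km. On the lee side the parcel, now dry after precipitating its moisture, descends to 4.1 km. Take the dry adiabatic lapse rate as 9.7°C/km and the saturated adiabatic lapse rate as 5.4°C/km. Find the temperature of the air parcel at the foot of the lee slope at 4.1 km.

-4.56°C

900–2000 m, dry: Δz = 1.1 km ⇒ ΔT = -10.67°C; T = 4.63°C
2000–4600 m, saturated: Δz = 2.6 km ⇒ ΔT = -14.04°C; T = -9.41°C
4600–4100 m, dry descent: Δz = 0.5 km ⇒ ΔT = +4.85°C; T = -4.56°C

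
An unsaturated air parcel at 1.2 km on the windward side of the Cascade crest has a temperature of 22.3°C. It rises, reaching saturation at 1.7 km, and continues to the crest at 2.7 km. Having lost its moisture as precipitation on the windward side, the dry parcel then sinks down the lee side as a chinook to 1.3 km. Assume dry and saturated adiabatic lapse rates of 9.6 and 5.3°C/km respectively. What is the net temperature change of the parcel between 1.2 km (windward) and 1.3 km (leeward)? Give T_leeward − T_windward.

1200–1700 m, dry: Δz = 0.5 km ⇒ ΔT = -4.8°C; T = 17.5°C
1700–2700 m, saturated: Δz = 1 km ⇒ ΔT = -5.3°C; T = 12.2°C
2700–1300 m, dry descent: Δz = 1.4 km ⇒ ΔT = +13.44°C; T = 25.64°C
Net change vs windward start: 25.64 − 22.3 = +3.34°C

+3.34°C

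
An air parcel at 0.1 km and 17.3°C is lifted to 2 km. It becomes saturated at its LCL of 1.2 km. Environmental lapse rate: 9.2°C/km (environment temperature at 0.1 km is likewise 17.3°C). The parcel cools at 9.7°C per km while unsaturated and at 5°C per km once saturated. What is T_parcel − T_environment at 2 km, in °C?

Parcel:
  From 100 m to 1200 m (dry): cools by 9.7 × 1.1 = 10.67°C, giving 6.63°C.
  From 1200 m to 2000 m (saturated): cools by 5 × 0.8 = 4°C, giving 2.63°C.
Environment:
  From 100 m to 2000 m (environment): cools by 9.2 × 1.9 = 17.48°C, giving -0.18°C.
T_parcel − T_env = 2.63 − (-0.18) = +2.81°C

+2.81°C (parcel warmer than environment)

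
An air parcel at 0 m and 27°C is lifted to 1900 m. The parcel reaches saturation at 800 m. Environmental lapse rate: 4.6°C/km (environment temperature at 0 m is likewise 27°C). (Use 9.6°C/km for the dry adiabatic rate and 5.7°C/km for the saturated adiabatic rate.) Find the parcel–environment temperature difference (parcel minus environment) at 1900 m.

Parcel:
  From 0 m to 800 m (dry): cools by 9.6 × 0.8 = 7.68°C, giving 19.32°C.
  From 800 m to 1900 m (saturated): cools by 5.7 × 1.1 = 6.27°C, giving 13.05°C.
Environment:
  From 0 m to 1900 m (environment): cools by 4.6 × 1.9 = 8.74°C, giving 18.26°C.
T_parcel − T_env = 13.05 − 18.26 = -5.21°C

-5.21°C (parcel cooler than environment)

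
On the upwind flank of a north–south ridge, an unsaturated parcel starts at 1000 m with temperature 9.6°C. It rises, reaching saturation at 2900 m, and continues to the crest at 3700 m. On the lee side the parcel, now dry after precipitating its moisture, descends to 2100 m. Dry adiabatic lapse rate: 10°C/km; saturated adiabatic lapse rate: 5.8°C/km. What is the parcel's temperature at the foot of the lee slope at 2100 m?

Dry to 2900 m: -10 × 1.9 km = -19°C, so T = -9.4°C.
Saturated to 3700 m: -5.8 × 0.8 km = -4.64°C, so T = -14.04°C.
Dry descent to 2100 m: +10 × 1.6 km = +16°C, so T = 1.96°C.

1.96°C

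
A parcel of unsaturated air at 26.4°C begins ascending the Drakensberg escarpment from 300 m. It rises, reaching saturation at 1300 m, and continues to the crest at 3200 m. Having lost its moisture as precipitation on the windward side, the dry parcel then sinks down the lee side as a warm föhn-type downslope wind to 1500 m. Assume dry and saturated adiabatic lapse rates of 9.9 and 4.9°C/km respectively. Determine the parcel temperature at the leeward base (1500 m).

24.02°C

Dry to 1300 m: -9.9 × 1 km = -9.9°C, so T = 16.5°C.
Saturated to 3200 m: -4.9 × 1.9 km = -9.31°C, so T = 7.19°C.
Dry descent to 1500 m: +9.9 × 1.7 km = +16.83°C, so T = 24.02°C.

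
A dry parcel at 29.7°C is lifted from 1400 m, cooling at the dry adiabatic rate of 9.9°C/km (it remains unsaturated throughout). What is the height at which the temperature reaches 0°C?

Height above start = (29.7 − 0) / 9.9 = 3 km
Altitude = 1400 m + 3000 m = 4400 m

4400 m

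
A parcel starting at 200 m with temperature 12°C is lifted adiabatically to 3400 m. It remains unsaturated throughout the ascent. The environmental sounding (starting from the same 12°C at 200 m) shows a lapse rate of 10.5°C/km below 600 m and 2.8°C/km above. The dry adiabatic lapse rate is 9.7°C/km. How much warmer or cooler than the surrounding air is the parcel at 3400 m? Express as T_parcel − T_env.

-19°C (parcel cooler than environment)

Parcel:
  200–3400 m, dry: Δz = 3.2 km ⇒ ΔT = -31.04°C; T = -19.04°C
Environment:
  200–600 m, environment, lower layer: Δz = 0.4 km ⇒ ΔT = -4.2°C; T = 7.8°C
  600–3400 m, environment, upper layer: Δz = 2.8 km ⇒ ΔT = -7.84°C; T = -0.04°C
T_parcel − T_env = -19.04 − (-0.04) = -19°C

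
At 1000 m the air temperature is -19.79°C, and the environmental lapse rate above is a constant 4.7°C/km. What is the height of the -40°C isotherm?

5300 m

Height above start = (-19.79 − (-40)) / 4.7 = 4.3 km
Altitude = 1000 m + 4300 m = 5300 m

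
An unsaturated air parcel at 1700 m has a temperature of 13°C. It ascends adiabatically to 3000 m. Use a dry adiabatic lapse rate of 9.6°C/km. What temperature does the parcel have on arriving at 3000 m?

0.52°C

1700 → 3000 m (dry adiabatic, 9.6°C/km): ΔT = -9.6 × 1.3 = -12.48°C → T = 0.52°C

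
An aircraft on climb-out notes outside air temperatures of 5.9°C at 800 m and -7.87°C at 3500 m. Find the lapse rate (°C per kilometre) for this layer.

Γ = −ΔT/Δz = (5.9 − (-7.87)) / (3500 − 800) m
  = 13.77°C / 2.7 km = 5.1°C/km

5.1°C/km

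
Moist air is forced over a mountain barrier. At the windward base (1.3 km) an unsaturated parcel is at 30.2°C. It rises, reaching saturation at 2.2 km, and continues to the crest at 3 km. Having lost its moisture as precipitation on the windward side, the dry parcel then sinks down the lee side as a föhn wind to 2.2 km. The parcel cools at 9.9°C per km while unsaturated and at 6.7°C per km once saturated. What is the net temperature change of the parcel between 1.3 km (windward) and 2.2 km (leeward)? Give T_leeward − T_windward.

From 1300 m to 2200 m (dry): cools by 9.9 × 0.9 = 8.91°C, giving 21.29°C.
From 2200 m to 3000 m (saturated): cools by 6.7 × 0.8 = 5.36°C, giving 15.93°C.
From 3000 m to 2200 m (dry descent): warms by 9.9 × 0.8 = 7.92°C, giving 23.85°C.
Net change vs windward start: 23.85 − 30.2 = -6.35°C

-6.35°C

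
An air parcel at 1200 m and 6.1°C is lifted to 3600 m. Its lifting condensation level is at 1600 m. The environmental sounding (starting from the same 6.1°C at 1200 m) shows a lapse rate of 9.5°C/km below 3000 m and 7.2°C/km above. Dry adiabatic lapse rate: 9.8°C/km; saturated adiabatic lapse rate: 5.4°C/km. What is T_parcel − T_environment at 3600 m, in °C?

+6.7°C (parcel warmer than environment)

Parcel:
  1200 → 1600 m (dry, 9.8°C/km): ΔT = -9.8 × 0.4 = -3.92°C → T = 2.18°C
  1600 → 3600 m (saturated, 5.4°C/km): ΔT = -5.4 × 2 = -10.8°C → T = -8.62°C
Environment:
  1200 → 3000 m (environment, lower layer, 9.5°C/km): ΔT = -9.5 × 1.8 = -17.1°C → T = -11°C
  3000 → 3600 m (environment, upper layer, 7.2°C/km): ΔT = -7.2 × 0.6 = -4.32°C → T = -15.32°C
T_parcel − T_env = -8.62 − (-15.32) = +6.7°C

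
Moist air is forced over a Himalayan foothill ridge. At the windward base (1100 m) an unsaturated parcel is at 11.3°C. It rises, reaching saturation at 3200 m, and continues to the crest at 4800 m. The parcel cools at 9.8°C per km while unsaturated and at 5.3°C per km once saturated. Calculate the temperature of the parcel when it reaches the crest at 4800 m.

1100–3200 m, dry: Δz = 2.1 km ⇒ ΔT = -20.58°C; T = -9.28°C
3200–4800 m, saturated: Δz = 1.6 km ⇒ ΔT = -8.48°C; T = -17.76°C

-17.76°C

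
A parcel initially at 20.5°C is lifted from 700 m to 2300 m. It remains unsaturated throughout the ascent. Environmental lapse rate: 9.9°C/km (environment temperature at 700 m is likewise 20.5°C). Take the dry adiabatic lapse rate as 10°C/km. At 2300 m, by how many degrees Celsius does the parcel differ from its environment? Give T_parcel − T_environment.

Parcel:
  From 700 m to 2300 m (dry): cools by 10 × 1.6 = 16°C, giving 4.5°C.
Environment:
  From 700 m to 2300 m (environment): cools by 9.9 × 1.6 = 15.84°C, giving 4.66°C.
T_parcel − T_env = 4.5 − 4.66 = -0.16°C

-0.16°C (parcel cooler than environment)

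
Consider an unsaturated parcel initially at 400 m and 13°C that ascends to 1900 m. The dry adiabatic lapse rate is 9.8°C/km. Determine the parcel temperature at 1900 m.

-1.7°C

Dry adiabatic to 1900 m: -9.8 × 1.5 km = -14.7°C, so T = -1.7°C.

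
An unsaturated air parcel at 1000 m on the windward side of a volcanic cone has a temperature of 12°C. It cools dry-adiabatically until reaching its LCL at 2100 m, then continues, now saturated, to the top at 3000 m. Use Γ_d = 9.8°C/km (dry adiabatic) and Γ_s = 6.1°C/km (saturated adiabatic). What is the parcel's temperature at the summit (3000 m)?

From 1000 m to 2100 m (dry): cools by 9.8 × 1.1 = 10.78°C, giving 1.22°C.
From 2100 m to 3000 m (saturated): cools by 6.1 × 0.9 = 5.49°C, giving -4.27°C.

-4.27°C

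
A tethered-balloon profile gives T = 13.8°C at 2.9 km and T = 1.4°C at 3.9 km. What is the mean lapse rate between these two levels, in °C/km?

12.4°C/km

Γ = −ΔT/Δz = (13.8 − 1.4) / (3900 − 2900) m
  = 12.4°C / 1 km = 12.4°C/km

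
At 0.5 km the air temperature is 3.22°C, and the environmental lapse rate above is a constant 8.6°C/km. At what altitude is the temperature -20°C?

Height above start = (3.22 − (-20)) / 8.6 = 2.7 km
Altitude = 500 m + 2700 m = 3200 m

3.2 km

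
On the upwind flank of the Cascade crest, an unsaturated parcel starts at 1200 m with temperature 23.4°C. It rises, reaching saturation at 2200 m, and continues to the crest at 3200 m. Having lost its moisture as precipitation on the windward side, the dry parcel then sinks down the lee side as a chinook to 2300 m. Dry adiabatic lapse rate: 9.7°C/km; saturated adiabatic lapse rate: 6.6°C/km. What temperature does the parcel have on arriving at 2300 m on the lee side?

15.83°C

Dry to 2200 m: -9.7 × 1 km = -9.7°C, so T = 13.7°C.
Saturated to 3200 m: -6.6 × 1 km = -6.6°C, so T = 7.1°C.
Dry descent to 2300 m: +9.7 × 0.9 km = +8.73°C, so T = 15.83°C.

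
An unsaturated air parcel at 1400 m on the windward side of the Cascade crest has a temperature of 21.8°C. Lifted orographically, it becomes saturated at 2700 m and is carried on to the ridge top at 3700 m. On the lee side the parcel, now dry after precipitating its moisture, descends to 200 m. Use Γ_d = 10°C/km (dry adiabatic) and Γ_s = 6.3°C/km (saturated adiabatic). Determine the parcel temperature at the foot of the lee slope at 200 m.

Dry to 2700 m: -10 × 1.3 km = -13°C, so T = 8.8°C.
Saturated to 3700 m: -6.3 × 1 km = -6.3°C, so T = 2.5°C.
Dry descent to 200 m: +10 × 3.5 km = +35°C, so T = 37.5°C.

37.5°C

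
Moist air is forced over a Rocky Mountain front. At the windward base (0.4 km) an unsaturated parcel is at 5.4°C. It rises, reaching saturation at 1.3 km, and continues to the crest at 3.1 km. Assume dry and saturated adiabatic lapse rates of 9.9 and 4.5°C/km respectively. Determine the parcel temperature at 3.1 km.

-11.61°C

400–1300 m, dry: Δz = 0.9 km ⇒ ΔT = -8.91°C; T = -3.51°C
1300–3100 m, saturated: Δz = 1.8 km ⇒ ΔT = -8.1°C; T = -11.61°C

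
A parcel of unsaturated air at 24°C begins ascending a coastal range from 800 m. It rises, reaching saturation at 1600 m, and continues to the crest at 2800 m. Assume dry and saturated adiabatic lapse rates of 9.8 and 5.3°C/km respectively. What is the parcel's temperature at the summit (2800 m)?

800 → 1600 m (dry, 9.8°C/km): ΔT = -9.8 × 0.8 = -7.84°C → T = 16.16°C
1600 → 2800 m (saturated, 5.3°C/km): ΔT = -5.3 × 1.2 = -6.36°C → T = 9.8°C

9.8°C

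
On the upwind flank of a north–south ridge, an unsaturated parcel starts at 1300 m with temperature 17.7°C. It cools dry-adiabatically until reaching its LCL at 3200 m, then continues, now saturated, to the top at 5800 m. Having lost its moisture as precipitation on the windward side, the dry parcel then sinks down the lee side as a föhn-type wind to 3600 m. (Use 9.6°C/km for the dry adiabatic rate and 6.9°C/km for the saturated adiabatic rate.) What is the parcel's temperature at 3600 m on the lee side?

2.64°C

1300 → 3200 m (dry, 9.6°C/km): ΔT = -9.6 × 1.9 = -18.24°C → T = -0.54°C
3200 → 5800 m (saturated, 6.9°C/km): ΔT = -6.9 × 2.6 = -17.94°C → T = -18.48°C
5800 → 3600 m (dry descent, 9.6°C/km): ΔT = +9.6 × 2.2 = +21.12°C → T = 2.64°C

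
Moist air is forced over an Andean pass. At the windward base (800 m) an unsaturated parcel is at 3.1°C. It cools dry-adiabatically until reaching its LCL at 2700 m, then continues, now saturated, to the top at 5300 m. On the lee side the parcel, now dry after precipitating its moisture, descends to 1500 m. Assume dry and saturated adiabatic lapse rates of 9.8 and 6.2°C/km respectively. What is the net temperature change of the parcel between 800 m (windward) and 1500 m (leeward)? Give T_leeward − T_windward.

Dry to 2700 m: -9.8 × 1.9 km = -18.62°C, so T = -15.52°C.
Saturated to 5300 m: -6.2 × 2.6 km = -16.12°C, so T = -31.64°C.
Dry descent to 1500 m: +9.8 × 3.8 km = +37.24°C, so T = 5.6°C.
Net change vs windward start: 5.6 − 3.1 = +2.5°C

+2.5°C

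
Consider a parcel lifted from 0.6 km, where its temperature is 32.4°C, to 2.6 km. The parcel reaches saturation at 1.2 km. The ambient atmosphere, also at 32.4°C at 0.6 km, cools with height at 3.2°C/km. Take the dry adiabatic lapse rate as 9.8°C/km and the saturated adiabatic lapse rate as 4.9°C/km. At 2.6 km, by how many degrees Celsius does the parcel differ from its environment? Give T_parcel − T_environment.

-6.34°C (parcel cooler than environment)

Parcel:
  600–1200 m, dry: Δz = 0.6 km ⇒ ΔT = -5.88°C; T = 26.52°C
  1200–2600 m, saturated: Δz = 1.4 km ⇒ ΔT = -6.86°C; T = 19.66°C
Environment:
  600–2600 m, environment: Δz = 2 km ⇒ ΔT = -6.4°C; T = 26°C
T_parcel − T_env = 19.66 − 26 = -6.34°C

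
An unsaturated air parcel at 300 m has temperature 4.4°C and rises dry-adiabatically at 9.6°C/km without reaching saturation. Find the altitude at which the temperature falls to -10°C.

Height above start = (4.4 − (-10)) / 9.6 = 1.5 km
Altitude = 300 m + 1500 m = 1800 m

1800 m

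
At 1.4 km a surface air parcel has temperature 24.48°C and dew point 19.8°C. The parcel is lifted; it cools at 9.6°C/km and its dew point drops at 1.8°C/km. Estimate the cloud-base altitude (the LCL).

T and T_d converge at 9.6 − 1.8 = 7.8°C per km
Height above start = (24.48 − 19.8) / 7.8 = 0.6 km
LCL altitude = 1400 m + 600 m = 2000 m

2 km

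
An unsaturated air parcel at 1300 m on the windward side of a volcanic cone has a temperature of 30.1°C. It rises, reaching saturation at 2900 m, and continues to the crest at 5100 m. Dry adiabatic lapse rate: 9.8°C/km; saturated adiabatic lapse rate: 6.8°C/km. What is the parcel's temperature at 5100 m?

1300 → 2900 m (dry, 9.8°C/km): ΔT = -9.8 × 1.6 = -15.68°C → T = 14.42°C
2900 → 5100 m (saturated, 6.8°C/km): ΔT = -6.8 × 2.2 = -14.96°C → T = -0.54°C

-0.54°C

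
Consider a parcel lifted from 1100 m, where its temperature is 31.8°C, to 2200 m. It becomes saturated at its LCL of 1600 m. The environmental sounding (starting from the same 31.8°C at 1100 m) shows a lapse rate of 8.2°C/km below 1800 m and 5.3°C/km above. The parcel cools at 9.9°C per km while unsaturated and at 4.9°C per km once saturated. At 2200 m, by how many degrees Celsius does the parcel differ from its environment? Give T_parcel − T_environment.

-0.03°C (parcel cooler than environment)

Parcel:
  1100 → 1600 m (dry, 9.9°C/km): ΔT = -9.9 × 0.5 = -4.95°C → T = 26.85°C
  1600 → 2200 m (saturated, 4.9°C/km): ΔT = -4.9 × 0.6 = -2.94°C → T = 23.91°C
Environment:
  1100 → 1800 m (environment, lower layer, 8.2°C/km): ΔT = -8.2 × 0.7 = -5.74°C → T = 26.06°C
  1800 → 2200 m (environment, upper layer, 5.3°C/km): ΔT = -5.3 × 0.4 = -2.12°C → T = 23.94°C
T_parcel − T_env = 23.91 − 23.94 = -0.03°C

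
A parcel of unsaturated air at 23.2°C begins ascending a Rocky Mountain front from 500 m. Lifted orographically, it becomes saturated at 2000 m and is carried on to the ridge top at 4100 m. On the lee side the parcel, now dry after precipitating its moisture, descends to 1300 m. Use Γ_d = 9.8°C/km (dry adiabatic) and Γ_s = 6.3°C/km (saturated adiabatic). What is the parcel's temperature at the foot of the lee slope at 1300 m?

22.71°C

From 500 m to 2000 m (dry): cools by 9.8 × 1.5 = 14.7°C, giving 8.5°C.
From 2000 m to 4100 m (saturated): cools by 6.3 × 2.1 = 13.23°C, giving -4.73°C.
From 4100 m to 1300 m (dry descent): warms by 9.8 × 2.8 = 27.44°C, giving 22.71°C.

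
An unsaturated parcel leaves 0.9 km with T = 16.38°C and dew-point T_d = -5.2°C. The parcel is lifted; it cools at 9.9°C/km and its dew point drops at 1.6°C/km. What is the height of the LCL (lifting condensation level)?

3.5 km

T and T_d converge at 9.9 − 1.6 = 8.3°C per km
Height above start = (16.38 − (-5.2)) / 8.3 = 2.6 km
LCL altitude = 900 m + 2600 m = 3500 m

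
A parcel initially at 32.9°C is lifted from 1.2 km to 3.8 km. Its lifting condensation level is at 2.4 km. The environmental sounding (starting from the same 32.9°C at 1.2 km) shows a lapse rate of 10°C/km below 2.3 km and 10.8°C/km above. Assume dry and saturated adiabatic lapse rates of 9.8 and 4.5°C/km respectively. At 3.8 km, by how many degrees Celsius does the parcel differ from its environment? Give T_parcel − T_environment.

Parcel:
  From 1200 m to 2400 m (dry): cools by 9.8 × 1.2 = 11.76°C, giving 21.14°C.
  From 2400 m to 3800 m (saturated): cools by 4.5 × 1.4 = 6.3°C, giving 14.84°C.
Environment:
  From 1200 m to 2300 m (environment, lower layer): cools by 10 × 1.1 = 11°C, giving 21.9°C.
  From 2300 m to 3800 m (environment, upper layer): cools by 10.8 × 1.5 = 16.2°C, giving 5.7°C.
T_parcel − T_env = 14.84 − 5.7 = +9.14°C

+9.14°C (parcel warmer than environment)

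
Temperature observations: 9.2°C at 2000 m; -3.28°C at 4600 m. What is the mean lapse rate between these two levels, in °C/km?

4.8°C/km

Γ = −ΔT/Δz = (9.2 − (-3.28)) / (4600 − 2000) m
  = 12.48°C / 2.6 km = 4.8°C/km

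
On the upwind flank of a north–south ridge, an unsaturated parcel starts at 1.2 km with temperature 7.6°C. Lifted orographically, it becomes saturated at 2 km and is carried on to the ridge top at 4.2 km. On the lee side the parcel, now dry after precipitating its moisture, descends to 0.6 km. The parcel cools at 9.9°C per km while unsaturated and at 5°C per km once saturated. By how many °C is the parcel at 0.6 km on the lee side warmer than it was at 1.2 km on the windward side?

+16.72°C

1200 → 2000 m (dry, 9.9°C/km): ΔT = -9.9 × 0.8 = -7.92°C → T = -0.32°C
2000 → 4200 m (saturated, 5°C/km): ΔT = -5 × 2.2 = -11°C → T = -11.32°C
4200 → 600 m (dry descent, 9.9°C/km): ΔT = +9.9 × 3.6 = +35.64°C → T = 24.32°C
Net change vs windward start: 24.32 − 7.6 = +16.72°C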